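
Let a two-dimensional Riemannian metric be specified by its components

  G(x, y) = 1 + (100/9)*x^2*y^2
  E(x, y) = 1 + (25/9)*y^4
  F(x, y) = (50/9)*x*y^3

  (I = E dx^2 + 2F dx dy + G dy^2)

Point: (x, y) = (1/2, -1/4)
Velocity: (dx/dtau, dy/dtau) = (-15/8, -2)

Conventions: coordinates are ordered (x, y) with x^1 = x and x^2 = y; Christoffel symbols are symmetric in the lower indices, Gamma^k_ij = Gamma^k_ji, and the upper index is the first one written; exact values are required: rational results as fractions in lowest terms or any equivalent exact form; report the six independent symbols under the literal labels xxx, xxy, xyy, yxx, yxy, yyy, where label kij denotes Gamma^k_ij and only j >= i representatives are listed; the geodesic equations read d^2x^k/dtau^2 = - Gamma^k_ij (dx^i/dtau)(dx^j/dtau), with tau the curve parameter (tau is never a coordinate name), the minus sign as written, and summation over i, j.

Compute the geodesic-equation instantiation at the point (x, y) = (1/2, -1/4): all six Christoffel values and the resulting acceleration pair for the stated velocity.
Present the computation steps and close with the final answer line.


E = 2329/2304, F = -25/576, G = 169/144 at the point
E_x = 0, E_y = -25/144, F_x = -25/288, F_y = 25/48, G_x = 25/36, G_y = -25/18
EG - F^2 = 2729/2304;  g^inv = (2304/2729) * [[169/144, 25/576], [25/576, 2329/2304]]
first-kind symbols [ij,l] = (1/2)(d_i g_jl + d_j g_il - d_l g_ij): [xx,x] = E_x/2 = 0, [xx,y] = F_x - E_y/2 = 0, [xy,x] = E_y/2 = -25/288, [xy,y] = G_x/2 = 25/72, [yy,x] = F_y - G_x/2 = 25/144, [yy,y] = G_y/2 = -25/36
Gamma^x_ij = (G*[ij,x] - F*[ij,y])/(EG - F^2), Gamma^y_ij = (E*[ij,y] - F*[ij,x])/(EG - F^2)
Gamma_xxx = 0, Gamma_xxy = -200/2729, Gamma_xyy = 400/2729, Gamma_yxx = 0, Gamma_yxy = 800/2729, Gamma_yyy = -1600/2729
d^2x/dtau^2 = -(Gamma_xxx*(-15/8)^2 + 2*Gamma_xxy*(-15/8)*(-2) + Gamma_xyy*(-2)^2) = -100/2729
d^2y/dtau^2 = -(Gamma_yxx*(-15/8)^2 + 2*Gamma_yxy*(-15/8)*(-2) + Gamma_yyy*(-2)^2) = 400/2729

Answer: Gamma_xxx = 0, Gamma_xxy = -200/2729, Gamma_xyy = 400/2729, Gamma_yxx = 0, Gamma_yxy = 800/2729, Gamma_yyy = -1600/2729; accelerations (d^2x/dtau^2, d^2y/dtau^2) = (-100/2729, 400/2729)


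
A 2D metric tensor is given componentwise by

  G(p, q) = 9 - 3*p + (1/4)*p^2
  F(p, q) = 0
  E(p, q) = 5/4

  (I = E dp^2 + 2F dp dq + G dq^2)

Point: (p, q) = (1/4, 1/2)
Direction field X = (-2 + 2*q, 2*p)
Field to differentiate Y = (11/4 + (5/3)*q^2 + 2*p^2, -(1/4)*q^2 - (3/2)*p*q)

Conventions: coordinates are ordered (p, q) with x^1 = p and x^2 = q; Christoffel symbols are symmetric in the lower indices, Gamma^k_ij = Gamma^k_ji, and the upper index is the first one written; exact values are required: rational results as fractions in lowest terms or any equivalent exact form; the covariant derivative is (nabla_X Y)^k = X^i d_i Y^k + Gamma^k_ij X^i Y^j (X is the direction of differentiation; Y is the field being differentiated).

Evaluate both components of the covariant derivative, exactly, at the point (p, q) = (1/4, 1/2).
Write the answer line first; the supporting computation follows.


Answer: (nabla_X Y)^p = -149/480, (nabla_X Y)^q = 119/1104

E = 5/4, F = 0, G = 529/64 at the point
E_p = 0, E_q = 0, F_p = 0, F_q = 0, G_p = -23/8, G_q = 0
EG - F^2 = 2645/256;  g^inv = (256/2645) * [[529/64, 0], [0, 5/4]]
first-kind symbols [ij,l] = (1/2)(d_i g_jl + d_j g_il - d_l g_ij): [pp,p] = E_p/2 = 0, [pp,q] = F_p - E_q/2 = 0, [pq,p] = E_q/2 = 0, [pq,q] = G_p/2 = -23/16, [qq,p] = F_q - G_p/2 = 23/16, [qq,q] = G_q/2 = 0
Gamma^p_ij = (G*[ij,p] - F*[ij,q])/(EG - F^2), Gamma^q_ij = (E*[ij,q] - F*[ij,p])/(EG - F^2)
Gamma_ppp = 0, Gamma_ppq = 0, Gamma_pqq = 23/20, Gamma_qpp = 0, Gamma_qpq = -4/23, Gamma_qqq = 0
X = (-1, 1/2), Y = (79/24, -1/4) at the point


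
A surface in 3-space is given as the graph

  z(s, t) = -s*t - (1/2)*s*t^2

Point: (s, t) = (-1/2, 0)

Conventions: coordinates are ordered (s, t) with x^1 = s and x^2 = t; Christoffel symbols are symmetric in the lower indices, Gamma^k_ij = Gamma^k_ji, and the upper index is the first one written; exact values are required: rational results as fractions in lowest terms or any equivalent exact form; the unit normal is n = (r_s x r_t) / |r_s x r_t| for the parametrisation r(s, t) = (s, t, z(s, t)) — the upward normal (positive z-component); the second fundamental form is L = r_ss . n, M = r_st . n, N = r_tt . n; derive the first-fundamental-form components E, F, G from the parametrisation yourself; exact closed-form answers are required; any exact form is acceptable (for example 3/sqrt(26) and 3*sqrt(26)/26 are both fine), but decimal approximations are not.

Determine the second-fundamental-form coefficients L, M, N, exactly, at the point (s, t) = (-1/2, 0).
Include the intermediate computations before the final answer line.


z_s = 0, z_t = 1/2, z_ss = 0, z_st = -1, z_tt = 1/2
E = 1, F = 0, G = 5/4; answer radicand W^2 = 5/4
unnormalised second-form numerators: l = 0, m = -1, n = 1/2; L = l/sqrt(5/4), and similarly M = m/sqrt(W^2), N = n/sqrt(W^2)

Answer: L = 0, M = -2*sqrt(5)/5, N = sqrt(5)/5


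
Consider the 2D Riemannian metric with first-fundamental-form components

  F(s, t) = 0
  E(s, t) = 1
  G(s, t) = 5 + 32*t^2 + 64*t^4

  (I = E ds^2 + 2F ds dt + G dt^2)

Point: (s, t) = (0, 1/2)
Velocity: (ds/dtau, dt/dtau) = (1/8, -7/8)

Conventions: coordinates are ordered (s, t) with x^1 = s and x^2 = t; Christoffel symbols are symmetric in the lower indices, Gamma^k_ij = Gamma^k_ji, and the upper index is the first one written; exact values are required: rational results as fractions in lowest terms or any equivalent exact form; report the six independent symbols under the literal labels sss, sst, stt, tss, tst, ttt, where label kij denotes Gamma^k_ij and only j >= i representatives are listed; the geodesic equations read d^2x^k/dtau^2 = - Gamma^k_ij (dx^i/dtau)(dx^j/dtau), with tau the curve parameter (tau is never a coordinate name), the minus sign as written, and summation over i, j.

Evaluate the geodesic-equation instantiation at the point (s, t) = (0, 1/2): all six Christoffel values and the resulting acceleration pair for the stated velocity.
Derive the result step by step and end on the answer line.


E = 1, F = 0, G = 17 at the point
E_s = 0, E_t = 0, F_s = 0, F_t = 0, G_s = 0, G_t = 64
EG - F^2 = 17;  g^inv = (1/17) * [[17, 0], [0, 1]]
first-kind symbols [ij,l] = (1/2)(d_i g_jl + d_j g_il - d_l g_ij): [ss,s] = E_s/2 = 0, [ss,t] = F_s - E_t/2 = 0, [st,s] = E_t/2 = 0, [st,t] = G_s/2 = 0, [tt,s] = F_t - G_s/2 = 0, [tt,t] = G_t/2 = 32
Gamma^s_ij = (G*[ij,s] - F*[ij,t])/(EG - F^2), Gamma^t_ij = (E*[ij,t] - F*[ij,s])/(EG - F^2)
Gamma_sss = 0, Gamma_sst = 0, Gamma_stt = 0, Gamma_tss = 0, Gamma_tst = 0, Gamma_ttt = 32/17
d^2s/dtau^2 = -(Gamma_sss*(1/8)^2 + 2*Gamma_sst*(1/8)*(-7/8) + Gamma_stt*(-7/8)^2) = 0
d^2t/dtau^2 = -(Gamma_tss*(1/8)^2 + 2*Gamma_tst*(1/8)*(-7/8) + Gamma_ttt*(-7/8)^2) = -49/34

Answer: Gamma_sss = 0, Gamma_sst = 0, Gamma_stt = 0, Gamma_tss = 0, Gamma_tst = 0, Gamma_ttt = 32/17; accelerations (d^2s/dtau^2, d^2t/dtau^2) = (0, -49/34)


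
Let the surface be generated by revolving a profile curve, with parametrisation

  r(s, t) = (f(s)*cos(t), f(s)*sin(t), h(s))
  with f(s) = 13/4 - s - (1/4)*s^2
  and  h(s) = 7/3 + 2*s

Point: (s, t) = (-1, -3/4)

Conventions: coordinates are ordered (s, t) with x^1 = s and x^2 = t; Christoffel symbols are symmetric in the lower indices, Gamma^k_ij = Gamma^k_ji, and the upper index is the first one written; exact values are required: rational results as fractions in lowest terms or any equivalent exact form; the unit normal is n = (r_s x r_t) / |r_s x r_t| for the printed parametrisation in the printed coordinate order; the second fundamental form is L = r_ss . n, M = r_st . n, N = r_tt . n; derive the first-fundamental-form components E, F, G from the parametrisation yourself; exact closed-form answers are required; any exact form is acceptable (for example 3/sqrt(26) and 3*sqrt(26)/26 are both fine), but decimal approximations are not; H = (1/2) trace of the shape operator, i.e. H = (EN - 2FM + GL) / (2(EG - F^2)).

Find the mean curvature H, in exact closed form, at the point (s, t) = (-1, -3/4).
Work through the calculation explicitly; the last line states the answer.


f = 4, f' = -1/2, f'' = -1/2, h' = 2, h'' = 0
E = 17/4, F = 0, G = 16; answer radicand W^2 = 17/4
unnormalised second-form numerators: l = 1, m = 0, n = 8; L = l/sqrt(17/4), and similarly M = m/sqrt(W^2), N = n/sqrt(W^2)
H = (E*n - 2*F*m + G*l) / (2*(EG - F^2)*sqrt(W^2)); E*n - 2*F*m + G*l = 50, EG - F^2 = 68, so H = (25/68)/sqrt(17/4)

Answer: H = 25*sqrt(17)/578


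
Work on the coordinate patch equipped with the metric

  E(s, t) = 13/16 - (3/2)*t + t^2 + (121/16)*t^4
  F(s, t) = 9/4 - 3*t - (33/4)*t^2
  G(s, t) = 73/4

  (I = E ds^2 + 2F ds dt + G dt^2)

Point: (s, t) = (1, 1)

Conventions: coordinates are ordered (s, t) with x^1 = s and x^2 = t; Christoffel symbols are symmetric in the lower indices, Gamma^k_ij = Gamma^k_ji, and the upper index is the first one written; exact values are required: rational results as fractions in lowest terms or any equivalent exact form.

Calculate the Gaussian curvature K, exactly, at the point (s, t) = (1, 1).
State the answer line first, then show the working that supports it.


Answer: K = -147088/447561

E = 63/8, F = -9, G = 73/4, EG - F^2 = 2007/32 at the point
E_s = 0, E_t = 123/4, F_s = 0, F_t = -39/2, G_s = 0, G_t = 0
E_tt = 371/4, F_st = 0, G_ss = 0
Apply the Brioschi formula K = (det M1 - det M2)/(EG - F^2)^2 over the derivative matrices of E, F, G.
M1 = [[-E_tt/2 + F_st - G_ss/2, E_s/2, F_s - E_t/2], [F_t - G_s/2, E, F], [G_t/2, F, G]] = [[-371/8, 0, -123/8], [-39/2, 63/8, -9], [0, -9, 73/4]]; det M1 = -1435365/256
M2 = [[0, E_t/2, G_s/2], [E_t/2, E, F], [G_s/2, F, G]] = [[0, 123/8, 0], [123/8, 63/8, -9], [0, -9, 73/4]]; det M2 = -1104417/256
det M1 - det M2 = -82737/64; K = -82737/64 / (2007/32)^2 = -147088/447561


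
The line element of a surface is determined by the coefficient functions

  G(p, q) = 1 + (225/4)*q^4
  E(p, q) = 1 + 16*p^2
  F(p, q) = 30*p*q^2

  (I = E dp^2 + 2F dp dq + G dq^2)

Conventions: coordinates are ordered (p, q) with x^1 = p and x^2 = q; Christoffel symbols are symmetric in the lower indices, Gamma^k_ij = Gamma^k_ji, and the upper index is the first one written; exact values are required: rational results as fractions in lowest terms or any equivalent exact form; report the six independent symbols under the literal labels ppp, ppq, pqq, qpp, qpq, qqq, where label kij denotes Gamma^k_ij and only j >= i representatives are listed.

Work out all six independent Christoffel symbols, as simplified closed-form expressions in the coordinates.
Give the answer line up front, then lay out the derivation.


Answer: Gamma_ppp = 64*p/(64*p^2 + 225*q^4 + 4), Gamma_ppq = 0, Gamma_pqq = 240*p*q/(64*p^2 + 225*q^4 + 4), Gamma_qpp = 120*q^2/(64*p^2 + 225*q^4 + 4), Gamma_qpq = 0, Gamma_qqq = 450*q^3/(64*p^2 + 225*q^4 + 4)

E = 1 + 16*p^2; F = 30*p*q^2; G = 1 + (225/4)*q^4
Gamma^k_ij = (1/2) g^{kl} (d_i g_jl + d_j g_il - d_l g_ij), with g^inv = (1/(EG-F^2)) [[G, -F], [-F, E]]
first partials: E_p = 32*p, E_q = 0, F_p = 30*q^2, F_q = 60*p*q, G_p = 0, G_q = 225*q^3
D = EG - F^2 = 1 + 16*p^2 + (225/4)*q^4
expanded: Gamma^p_pp = (G E_p - 2F F_p + F E_q)/(2D), Gamma^p_pq = (G E_q - F G_p)/(2D), Gamma^p_qq = (2G F_q - G G_p - F G_q)/(2D), Gamma^q_pp = (2E F_p - E E_q - F E_p)/(2D), Gamma^q_pq = (E G_p - F E_q)/(2D), Gamma^q_qq = (E G_q - 2F F_q + F G_p)/(2D); substitute and cancel common factors


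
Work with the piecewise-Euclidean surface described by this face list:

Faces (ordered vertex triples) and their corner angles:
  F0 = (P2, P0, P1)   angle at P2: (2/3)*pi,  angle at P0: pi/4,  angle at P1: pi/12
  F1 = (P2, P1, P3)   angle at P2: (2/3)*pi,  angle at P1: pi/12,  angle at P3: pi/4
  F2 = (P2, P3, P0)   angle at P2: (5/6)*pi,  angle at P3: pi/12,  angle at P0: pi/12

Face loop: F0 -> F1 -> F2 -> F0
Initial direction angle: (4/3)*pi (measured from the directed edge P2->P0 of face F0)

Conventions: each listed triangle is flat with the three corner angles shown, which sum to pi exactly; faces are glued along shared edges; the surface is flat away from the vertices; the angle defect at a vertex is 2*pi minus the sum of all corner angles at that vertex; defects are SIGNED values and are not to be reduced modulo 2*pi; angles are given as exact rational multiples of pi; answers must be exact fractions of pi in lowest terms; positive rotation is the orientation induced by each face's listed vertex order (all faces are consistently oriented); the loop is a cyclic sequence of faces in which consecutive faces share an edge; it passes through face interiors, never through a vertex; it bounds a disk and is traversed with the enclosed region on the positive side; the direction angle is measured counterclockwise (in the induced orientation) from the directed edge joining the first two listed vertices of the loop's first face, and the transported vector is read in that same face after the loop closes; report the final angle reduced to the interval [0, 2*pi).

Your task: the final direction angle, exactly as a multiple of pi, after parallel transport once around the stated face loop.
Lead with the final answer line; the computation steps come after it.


Answer: final direction angle = (7/6)*pi

enclosed vertex P2: corner angles sum to (13/6)*pi, defect = 2*pi - (13/6)*pi = -pi/6
by Gauss-Bonnet the loop rotates the vector by the enclosed defect sum (positive orientation, mod 2*pi)
final angle = (4/3)*pi - pi/6 = (7/6)*pi (mod 2*pi)


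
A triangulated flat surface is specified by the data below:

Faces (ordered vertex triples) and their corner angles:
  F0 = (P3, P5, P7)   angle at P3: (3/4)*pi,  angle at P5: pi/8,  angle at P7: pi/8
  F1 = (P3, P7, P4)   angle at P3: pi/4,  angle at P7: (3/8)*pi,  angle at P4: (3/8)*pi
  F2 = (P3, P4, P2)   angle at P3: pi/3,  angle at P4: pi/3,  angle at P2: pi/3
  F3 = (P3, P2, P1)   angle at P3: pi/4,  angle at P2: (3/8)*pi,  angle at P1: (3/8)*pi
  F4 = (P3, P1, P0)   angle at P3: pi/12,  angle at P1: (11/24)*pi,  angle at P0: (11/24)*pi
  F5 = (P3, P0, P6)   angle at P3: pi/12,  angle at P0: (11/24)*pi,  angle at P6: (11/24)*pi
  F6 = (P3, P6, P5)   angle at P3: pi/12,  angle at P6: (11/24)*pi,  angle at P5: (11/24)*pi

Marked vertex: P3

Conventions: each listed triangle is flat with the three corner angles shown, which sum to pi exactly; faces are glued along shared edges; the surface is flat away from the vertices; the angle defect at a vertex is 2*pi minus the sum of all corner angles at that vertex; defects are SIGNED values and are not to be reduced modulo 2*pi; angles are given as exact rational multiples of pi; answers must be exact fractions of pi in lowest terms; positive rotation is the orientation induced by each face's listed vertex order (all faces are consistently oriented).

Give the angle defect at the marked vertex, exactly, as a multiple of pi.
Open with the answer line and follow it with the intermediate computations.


Answer: defect(P3) = pi/6

Sum of corner angles at P3: (11/6)*pi
defect = 2*pi - (11/6)*pi


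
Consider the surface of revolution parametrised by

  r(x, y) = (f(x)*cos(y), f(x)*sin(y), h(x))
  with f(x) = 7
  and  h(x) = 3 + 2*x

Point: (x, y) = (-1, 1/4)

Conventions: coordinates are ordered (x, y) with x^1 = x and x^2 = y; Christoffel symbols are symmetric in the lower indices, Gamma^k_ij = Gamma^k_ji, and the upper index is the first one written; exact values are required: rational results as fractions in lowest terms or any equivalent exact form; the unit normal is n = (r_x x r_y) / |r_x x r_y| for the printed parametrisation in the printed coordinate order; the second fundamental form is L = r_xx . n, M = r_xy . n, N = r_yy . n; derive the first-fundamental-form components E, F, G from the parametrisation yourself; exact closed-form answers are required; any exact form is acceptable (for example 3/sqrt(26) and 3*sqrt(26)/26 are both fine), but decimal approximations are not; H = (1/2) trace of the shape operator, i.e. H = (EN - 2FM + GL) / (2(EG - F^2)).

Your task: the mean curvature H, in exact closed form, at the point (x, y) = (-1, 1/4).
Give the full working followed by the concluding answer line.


f = 7, f' = 0, f'' = 0, h' = 2, h'' = 0
E = 4, F = 0, G = 49; answer radicand W^2 = 4
unnormalised second-form numerators: l = 0, m = 0, n = 14; L = l/sqrt(4), and similarly M = m/sqrt(W^2), N = n/sqrt(W^2)
H = (E*n - 2*F*m + G*l) / (2*(EG - F^2)*sqrt(W^2)); E*n - 2*F*m + G*l = 56, EG - F^2 = 196, so H = (1/7)/sqrt(4)

Answer: H = 1/14


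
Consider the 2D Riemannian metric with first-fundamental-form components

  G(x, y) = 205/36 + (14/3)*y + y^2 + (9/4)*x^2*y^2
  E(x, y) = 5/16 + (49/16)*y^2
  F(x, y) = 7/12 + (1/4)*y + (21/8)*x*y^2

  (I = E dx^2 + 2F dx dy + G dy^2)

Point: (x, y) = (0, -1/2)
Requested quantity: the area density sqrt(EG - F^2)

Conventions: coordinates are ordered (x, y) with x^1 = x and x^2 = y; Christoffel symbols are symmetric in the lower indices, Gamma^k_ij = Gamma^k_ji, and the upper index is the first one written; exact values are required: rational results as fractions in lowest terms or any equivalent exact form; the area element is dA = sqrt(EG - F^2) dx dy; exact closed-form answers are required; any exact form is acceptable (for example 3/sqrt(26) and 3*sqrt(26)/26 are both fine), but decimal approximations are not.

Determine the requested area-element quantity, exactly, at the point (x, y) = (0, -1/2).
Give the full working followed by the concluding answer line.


E = 69/64, F = 11/24, G = 65/18; EG - F^2 = 4243/1152

Answer: sqrt(EG - F^2) = sqrt(8486)/48


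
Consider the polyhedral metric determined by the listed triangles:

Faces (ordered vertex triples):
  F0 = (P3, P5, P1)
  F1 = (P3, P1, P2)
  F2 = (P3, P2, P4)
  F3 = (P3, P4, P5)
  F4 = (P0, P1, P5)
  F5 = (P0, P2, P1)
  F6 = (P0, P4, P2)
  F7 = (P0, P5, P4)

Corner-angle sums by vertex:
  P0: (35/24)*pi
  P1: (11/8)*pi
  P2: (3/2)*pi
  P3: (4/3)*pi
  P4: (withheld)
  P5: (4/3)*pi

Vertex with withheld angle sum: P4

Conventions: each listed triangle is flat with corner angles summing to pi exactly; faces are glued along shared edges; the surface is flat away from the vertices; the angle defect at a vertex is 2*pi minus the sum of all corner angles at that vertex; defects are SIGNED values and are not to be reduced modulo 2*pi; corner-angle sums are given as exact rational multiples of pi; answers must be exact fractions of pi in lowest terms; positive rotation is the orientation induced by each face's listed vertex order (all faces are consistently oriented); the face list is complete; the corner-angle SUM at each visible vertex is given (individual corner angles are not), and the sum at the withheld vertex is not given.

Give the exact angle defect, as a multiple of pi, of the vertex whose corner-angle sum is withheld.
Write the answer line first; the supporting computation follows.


Answer: defect(P4) = pi

V = 6, E = 12, F = 8; chi = V - E + F = 2
Gauss-Bonnet: total defect = 2*pi*chi = 4*pi; visible defects sum to 3*pi


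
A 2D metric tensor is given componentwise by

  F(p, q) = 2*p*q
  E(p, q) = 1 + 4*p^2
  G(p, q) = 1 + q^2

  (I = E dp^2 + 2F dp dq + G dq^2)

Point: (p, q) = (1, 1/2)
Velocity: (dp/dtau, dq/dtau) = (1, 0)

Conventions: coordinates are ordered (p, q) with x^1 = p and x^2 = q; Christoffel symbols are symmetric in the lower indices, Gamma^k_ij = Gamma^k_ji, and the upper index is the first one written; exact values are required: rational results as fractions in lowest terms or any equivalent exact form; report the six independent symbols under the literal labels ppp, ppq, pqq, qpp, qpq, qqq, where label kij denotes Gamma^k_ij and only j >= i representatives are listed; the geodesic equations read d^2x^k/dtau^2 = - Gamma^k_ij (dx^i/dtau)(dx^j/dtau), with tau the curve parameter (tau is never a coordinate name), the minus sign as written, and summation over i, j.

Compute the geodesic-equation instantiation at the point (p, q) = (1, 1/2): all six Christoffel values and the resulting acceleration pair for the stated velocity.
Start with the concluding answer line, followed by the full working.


Answer: Gamma_ppp = 16/21, Gamma_ppq = 0, Gamma_pqq = 8/21, Gamma_qpp = 4/21, Gamma_qpq = 0, Gamma_qqq = 2/21; accelerations (d^2p/dtau^2, d^2q/dtau^2) = (-16/21, -4/21)

E = 5, F = 1, G = 5/4 at the point
E_p = 8, E_q = 0, F_p = 1, F_q = 2, G_p = 0, G_q = 1
EG - F^2 = 21/4;  g^inv = (4/21) * [[5/4, -1], [-1, 5]]
first-kind symbols [ij,l] = (1/2)(d_i g_jl + d_j g_il - d_l g_ij): [pp,p] = E_p/2 = 4, [pp,q] = F_p - E_q/2 = 1, [pq,p] = E_q/2 = 0, [pq,q] = G_p/2 = 0, [qq,p] = F_q - G_p/2 = 2, [qq,q] = G_q/2 = 1/2
Gamma^p_ij = (G*[ij,p] - F*[ij,q])/(EG - F^2), Gamma^q_ij = (E*[ij,q] - F*[ij,p])/(EG - F^2)
Gamma_ppp = 16/21, Gamma_ppq = 0, Gamma_pqq = 8/21, Gamma_qpp = 4/21, Gamma_qpq = 0, Gamma_qqq = 2/21
d^2p/dtau^2 = -(Gamma_ppp*(1)^2 + 2*Gamma_ppq*(1)*(0) + Gamma_pqq*(0)^2) = -16/21
d^2q/dtau^2 = -(Gamma_qpp*(1)^2 + 2*Gamma_qpq*(1)*(0) + Gamma_qqq*(0)^2) = -4/21


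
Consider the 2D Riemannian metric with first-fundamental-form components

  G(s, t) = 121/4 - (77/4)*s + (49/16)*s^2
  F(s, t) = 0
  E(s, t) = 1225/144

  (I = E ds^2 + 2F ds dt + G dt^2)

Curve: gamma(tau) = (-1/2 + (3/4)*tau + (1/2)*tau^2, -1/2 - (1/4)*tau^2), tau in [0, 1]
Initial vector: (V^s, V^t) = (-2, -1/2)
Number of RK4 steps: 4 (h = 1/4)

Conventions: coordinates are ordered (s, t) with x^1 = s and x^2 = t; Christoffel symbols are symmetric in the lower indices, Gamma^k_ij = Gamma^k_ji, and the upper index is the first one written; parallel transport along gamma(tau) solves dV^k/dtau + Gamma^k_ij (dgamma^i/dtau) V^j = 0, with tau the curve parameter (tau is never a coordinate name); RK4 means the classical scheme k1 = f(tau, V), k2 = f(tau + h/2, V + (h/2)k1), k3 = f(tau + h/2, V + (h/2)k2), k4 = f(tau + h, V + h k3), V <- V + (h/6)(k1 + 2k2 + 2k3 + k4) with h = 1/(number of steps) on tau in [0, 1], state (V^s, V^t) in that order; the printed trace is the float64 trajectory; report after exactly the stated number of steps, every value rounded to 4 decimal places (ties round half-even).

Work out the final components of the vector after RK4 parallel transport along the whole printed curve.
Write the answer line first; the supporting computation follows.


Answer: V^s = -2.1409, V^t = -0.5445

gamma'(tau) = (3/4 + tau, -(1/2)*tau); f(tau, V)^k = -Gamma^k_ij(gamma(tau)) gamma'^i(tau) V^j; h = 1/4; intermediate values shown to 6 dp
curve data and Christoffel symbols at the stage parameters:
  tau = 0.000000: gamma = (-0.500000, -0.500000), gamma' = (0.750000, 0.000000); Gamma_sss = 0.000000, Gamma_sst = 0.000000, Gamma_stt = 1.311429, Gamma_tss = 0.000000, Gamma_tst = -0.274510, Gamma_ttt = 0.000000
  tau = 0.125000: gamma = (-0.398438, -0.503906), gamma' = (0.875000, -0.062500); Gamma_sss = 0.000000, Gamma_sst = 0.000000, Gamma_stt = 1.274866, Gamma_tss = 0.000000, Gamma_tst = -0.282383, Gamma_ttt = 0.000000
  tau = 0.250000: gamma = (-0.281250, -0.515625), gamma' = (1.000000, -0.125000); Gamma_sss = 0.000000, Gamma_sst = 0.000000, Gamma_stt = 1.232679, Gamma_tss = 0.000000, Gamma_tst = -0.292047, Gamma_ttt = 0.000000
  tau = 0.375000: gamma = (-0.148438, -0.535156), gamma' = (1.125000, -0.187500); Gamma_sss = 0.000000, Gamma_sst = 0.000000, Gamma_stt = 1.184866, Gamma_tss = 0.000000, Gamma_tst = -0.303832, Gamma_ttt = 0.000000
  tau = 0.500000: gamma = (0.000000, -0.562500), gamma' = (1.250000, -0.250000); Gamma_sss = 0.000000, Gamma_sst = 0.000000, Gamma_stt = 1.131429, Gamma_tss = 0.000000, Gamma_tst = -0.318182, Gamma_ttt = 0.000000
  tau = 0.625000: gamma = (0.164062, -0.597656), gamma' = (1.375000, -0.312500); Gamma_sss = 0.000000, Gamma_sst = 0.000000, Gamma_stt = 1.072366, Gamma_tss = 0.000000, Gamma_tst = -0.335706, Gamma_ttt = 0.000000
  tau = 0.750000: gamma = (0.343750, -0.640625), gamma' = (1.500000, -0.375000); Gamma_sss = 0.000000, Gamma_sst = 0.000000, Gamma_stt = 1.007679, Gamma_tss = 0.000000, Gamma_tst = -0.357257, Gamma_ttt = 0.000000
  tau = 0.875000: gamma = (0.539062, -0.691406), gamma' = (1.625000, -0.437500); Gamma_sss = 0.000000, Gamma_sst = 0.000000, Gamma_stt = 0.937366, Gamma_tss = 0.000000, Gamma_tst = -0.384055, Gamma_ttt = 0.000000
  tau = 1.000000: gamma = (0.750000, -0.750000), gamma' = (1.750000, -0.500000); Gamma_sss = 0.000000, Gamma_sst = 0.000000, Gamma_stt = 0.861429, Gamma_tss = 0.000000, Gamma_tst = -0.417910, Gamma_ttt = 0.000000
step 0: V^s = -2.0000, V^t = -0.5000
step 1: k1 = (0.000000, -0.102941), k2 = (-0.040865, -0.091424), k3 = (-0.040750, -0.090978), k4 = (-0.080547, -0.079282); V <- V + (h/6)(k1 + 2k2 + 2k3 + k4): V^s = -2.0102, V^t = -0.5228
step 2: k1 = (-0.080554, -0.079298), k2 = (-0.118347, -0.066995), k3 = (-0.118005, -0.066200), k4 = (-0.152557, -0.052266); V <- V + (h/6)(k1 + 2k2 + 2k3 + k4): V^s = -2.0396, V^t = -0.5394
step 3: k1 = (-0.152566, -0.052286), k2 = (-0.182942, -0.036022), k3 = (-0.182261, -0.034685), k4 = (-0.207095, -0.014342); V <- V + (h/6)(k1 + 2k2 + 2k3 + k4): V^s = -2.0850, V^t = -0.5480
step 4: k1 = (-0.207094, -0.014360), k2 = (-0.225487, 0.011530), k3 = (-0.224160, 0.013936), k4 = (-0.234549, 0.049119); V <- V + (h/6)(k1 + 2k2 + 2k3 + k4): V^s = -2.1409, V^t = -0.5445


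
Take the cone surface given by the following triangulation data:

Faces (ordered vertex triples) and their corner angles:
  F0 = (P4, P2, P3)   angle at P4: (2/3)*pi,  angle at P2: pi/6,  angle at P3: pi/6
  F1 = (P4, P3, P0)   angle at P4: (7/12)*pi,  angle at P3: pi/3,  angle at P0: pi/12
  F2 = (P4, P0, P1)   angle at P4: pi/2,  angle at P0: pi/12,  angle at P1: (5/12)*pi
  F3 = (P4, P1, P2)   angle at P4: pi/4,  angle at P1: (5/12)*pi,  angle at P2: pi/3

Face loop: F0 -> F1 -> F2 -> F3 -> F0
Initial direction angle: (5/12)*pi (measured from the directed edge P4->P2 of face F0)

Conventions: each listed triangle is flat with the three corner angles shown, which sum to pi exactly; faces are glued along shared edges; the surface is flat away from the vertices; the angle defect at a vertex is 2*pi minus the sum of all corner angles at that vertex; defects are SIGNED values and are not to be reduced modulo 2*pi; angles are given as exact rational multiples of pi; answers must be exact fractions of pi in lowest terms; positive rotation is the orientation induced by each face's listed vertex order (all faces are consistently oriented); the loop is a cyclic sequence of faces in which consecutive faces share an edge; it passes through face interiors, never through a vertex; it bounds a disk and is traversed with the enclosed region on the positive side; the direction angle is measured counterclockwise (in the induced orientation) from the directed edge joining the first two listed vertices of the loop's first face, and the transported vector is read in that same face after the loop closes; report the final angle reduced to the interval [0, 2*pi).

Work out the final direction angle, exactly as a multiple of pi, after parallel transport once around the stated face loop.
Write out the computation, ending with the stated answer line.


enclosed vertex P4: corner angles sum to 2*pi, defect = 2*pi - 2*pi = 0
holonomy = initial angle + sum of enclosed defects (mod 2*pi), positive in the induced orientation
final angle = (5/12)*pi + 0 = (5/12)*pi (mod 2*pi)

Answer: final direction angle = (5/12)*pi


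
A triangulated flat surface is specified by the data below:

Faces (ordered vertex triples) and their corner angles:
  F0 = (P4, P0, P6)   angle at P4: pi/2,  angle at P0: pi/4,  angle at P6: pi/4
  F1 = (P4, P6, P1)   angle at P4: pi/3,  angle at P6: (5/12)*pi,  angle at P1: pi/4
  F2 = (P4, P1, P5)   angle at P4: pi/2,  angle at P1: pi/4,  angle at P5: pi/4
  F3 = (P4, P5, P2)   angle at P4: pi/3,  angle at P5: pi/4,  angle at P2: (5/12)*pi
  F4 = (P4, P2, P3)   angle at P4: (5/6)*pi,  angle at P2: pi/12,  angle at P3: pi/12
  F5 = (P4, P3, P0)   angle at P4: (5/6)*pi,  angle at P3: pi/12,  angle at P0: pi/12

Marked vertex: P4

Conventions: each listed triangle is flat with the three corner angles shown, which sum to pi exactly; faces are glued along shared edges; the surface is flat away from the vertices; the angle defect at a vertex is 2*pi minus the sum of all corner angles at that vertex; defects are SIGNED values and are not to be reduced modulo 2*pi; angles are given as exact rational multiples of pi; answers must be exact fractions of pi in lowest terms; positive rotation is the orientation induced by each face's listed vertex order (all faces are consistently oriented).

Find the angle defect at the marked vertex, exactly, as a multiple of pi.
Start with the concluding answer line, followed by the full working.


Answer: defect(P4) = (-4/3)*pi

Sum of corner angles at P4: (10/3)*pi
defect = 2*pi - (10/3)*pi


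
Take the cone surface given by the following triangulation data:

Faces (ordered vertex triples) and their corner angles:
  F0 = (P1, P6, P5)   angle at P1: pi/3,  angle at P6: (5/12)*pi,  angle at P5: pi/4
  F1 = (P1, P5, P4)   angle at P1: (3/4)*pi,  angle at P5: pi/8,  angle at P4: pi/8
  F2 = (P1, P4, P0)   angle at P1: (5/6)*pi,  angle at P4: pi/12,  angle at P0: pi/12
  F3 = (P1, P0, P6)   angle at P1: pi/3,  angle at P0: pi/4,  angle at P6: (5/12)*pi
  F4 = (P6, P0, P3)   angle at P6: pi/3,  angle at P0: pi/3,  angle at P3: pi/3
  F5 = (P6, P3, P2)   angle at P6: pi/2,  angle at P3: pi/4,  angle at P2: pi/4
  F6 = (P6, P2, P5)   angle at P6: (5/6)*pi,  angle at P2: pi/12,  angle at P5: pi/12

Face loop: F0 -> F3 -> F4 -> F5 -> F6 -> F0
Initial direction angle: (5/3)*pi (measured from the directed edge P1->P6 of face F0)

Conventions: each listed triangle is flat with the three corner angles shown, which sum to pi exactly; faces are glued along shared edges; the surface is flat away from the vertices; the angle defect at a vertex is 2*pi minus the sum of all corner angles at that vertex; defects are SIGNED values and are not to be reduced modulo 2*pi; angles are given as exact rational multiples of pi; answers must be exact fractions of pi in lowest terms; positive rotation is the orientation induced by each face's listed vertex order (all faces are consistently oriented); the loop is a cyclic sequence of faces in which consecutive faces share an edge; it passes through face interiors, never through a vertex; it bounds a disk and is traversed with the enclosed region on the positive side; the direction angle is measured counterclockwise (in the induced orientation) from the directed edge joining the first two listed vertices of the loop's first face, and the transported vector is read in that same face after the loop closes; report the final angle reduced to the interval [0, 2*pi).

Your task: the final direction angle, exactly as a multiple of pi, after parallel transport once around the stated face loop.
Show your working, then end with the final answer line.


enclosed vertex P6: corner angles sum to (5/2)*pi, defect = 2*pi - (5/2)*pi = -pi/2
holonomy = initial angle + sum of enclosed defects (mod 2*pi), positive in the induced orientation
final angle = (5/3)*pi - pi/2 = (7/6)*pi (mod 2*pi)

Answer: final direction angle = (7/6)*pi


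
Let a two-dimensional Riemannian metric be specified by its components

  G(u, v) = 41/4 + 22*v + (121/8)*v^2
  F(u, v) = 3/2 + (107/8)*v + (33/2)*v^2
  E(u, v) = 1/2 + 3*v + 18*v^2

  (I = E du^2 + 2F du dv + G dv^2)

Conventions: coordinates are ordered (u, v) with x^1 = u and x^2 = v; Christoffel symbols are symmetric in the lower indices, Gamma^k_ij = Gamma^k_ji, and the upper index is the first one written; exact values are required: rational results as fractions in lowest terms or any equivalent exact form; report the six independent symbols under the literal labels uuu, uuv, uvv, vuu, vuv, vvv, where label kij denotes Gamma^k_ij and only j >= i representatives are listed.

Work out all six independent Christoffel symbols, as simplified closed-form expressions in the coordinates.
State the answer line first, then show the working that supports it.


Answer: Gamma_uuu = (19008*v^3 + 16992*v^2 + 3012*v + 144)/(1899*v^2 + 104*v + 184), Gamma_uuv = (17424*v^3 + 26796*v^2 + 13920*v + 984)/(1899*v^2 + 104*v + 184), Gamma_uvv = (15972*v^3 + 34848*v^2 + 29612*v + 7718)/(1899*v^2 + 104*v + 184), Gamma_vuu = (-20736*v^3 - 5184*v^2 - 864*v - 48)/(1899*v^2 + 104*v + 184), Gamma_vuv = (-19008*v^3 - 16992*v^2 - 3012*v - 144)/(1899*v^2 + 104*v + 184), Gamma_vvv = (-17424*v^3 - 26796*v^2 - 12021*v - 932)/(1899*v^2 + 104*v + 184)

E = 1/2 + 3*v + 18*v^2; F = 3/2 + (107/8)*v + (33/2)*v^2; G = 41/4 + 22*v + (121/8)*v^2
Gamma^k_ij = (1/2) g^{kl} (d_i g_jl + d_j g_il - d_l g_ij), with g^inv = (1/(EG-F^2)) [[G, -F], [-F, E]]
first partials: E_u = 0, E_v = 3 + 36*v, F_u = 0, F_v = 107/8 + 33*v, G_u = 0, G_v = 22 + (121/4)*v
D = EG - F^2 = 23/8 + (13/8)*v + (1899/64)*v^2
expanded: Gamma^u_uu = (G E_u - 2F F_u + F E_v)/(2D), Gamma^u_uv = (G E_v - F G_u)/(2D), Gamma^u_vv = (2G F_v - G G_u - F G_v)/(2D), Gamma^v_uu = (2E F_u - E E_v - F E_u)/(2D), Gamma^v_uv = (E G_u - F E_v)/(2D), Gamma^v_vv = (E G_v - 2F F_v + F G_u)/(2D); substitute and cancel common factors


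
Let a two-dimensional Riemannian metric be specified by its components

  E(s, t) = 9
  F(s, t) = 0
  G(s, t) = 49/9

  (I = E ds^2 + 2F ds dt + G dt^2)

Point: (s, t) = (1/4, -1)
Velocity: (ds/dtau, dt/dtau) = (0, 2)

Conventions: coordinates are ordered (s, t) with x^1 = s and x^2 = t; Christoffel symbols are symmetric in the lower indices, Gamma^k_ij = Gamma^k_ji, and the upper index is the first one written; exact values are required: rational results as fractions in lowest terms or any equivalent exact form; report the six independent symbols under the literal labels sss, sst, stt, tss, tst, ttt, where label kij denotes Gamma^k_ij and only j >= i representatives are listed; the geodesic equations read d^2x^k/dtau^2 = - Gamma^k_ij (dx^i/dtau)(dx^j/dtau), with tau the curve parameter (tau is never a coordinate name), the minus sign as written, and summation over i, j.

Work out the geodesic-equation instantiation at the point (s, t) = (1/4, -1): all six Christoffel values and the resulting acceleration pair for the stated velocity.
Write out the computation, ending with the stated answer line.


E = 9, F = 0, G = 49/9 at the point
E_s = 0, E_t = 0, F_s = 0, F_t = 0, G_s = 0, G_t = 0
EG - F^2 = 49;  g^inv = (1/49) * [[49/9, 0], [0, 9]]
first-kind symbols [ij,l] = (1/2)(d_i g_jl + d_j g_il - d_l g_ij): [ss,s] = E_s/2 = 0, [ss,t] = F_s - E_t/2 = 0, [st,s] = E_t/2 = 0, [st,t] = G_s/2 = 0, [tt,s] = F_t - G_s/2 = 0, [tt,t] = G_t/2 = 0
Gamma^s_ij = (G*[ij,s] - F*[ij,t])/(EG - F^2), Gamma^t_ij = (E*[ij,t] - F*[ij,s])/(EG - F^2)
Gamma_sss = 0, Gamma_sst = 0, Gamma_stt = 0, Gamma_tss = 0, Gamma_tst = 0, Gamma_ttt = 0
d^2s/dtau^2 = -(Gamma_sss*(0)^2 + 2*Gamma_sst*(0)*(2) + Gamma_stt*(2)^2) = 0
d^2t/dtau^2 = -(Gamma_tss*(0)^2 + 2*Gamma_tst*(0)*(2) + Gamma_ttt*(2)^2) = 0

Answer: Gamma_sss = 0, Gamma_sst = 0, Gamma_stt = 0, Gamma_tss = 0, Gamma_tst = 0, Gamma_ttt = 0; accelerations (d^2s/dtau^2, d^2t/dtau^2) = (0, 0)


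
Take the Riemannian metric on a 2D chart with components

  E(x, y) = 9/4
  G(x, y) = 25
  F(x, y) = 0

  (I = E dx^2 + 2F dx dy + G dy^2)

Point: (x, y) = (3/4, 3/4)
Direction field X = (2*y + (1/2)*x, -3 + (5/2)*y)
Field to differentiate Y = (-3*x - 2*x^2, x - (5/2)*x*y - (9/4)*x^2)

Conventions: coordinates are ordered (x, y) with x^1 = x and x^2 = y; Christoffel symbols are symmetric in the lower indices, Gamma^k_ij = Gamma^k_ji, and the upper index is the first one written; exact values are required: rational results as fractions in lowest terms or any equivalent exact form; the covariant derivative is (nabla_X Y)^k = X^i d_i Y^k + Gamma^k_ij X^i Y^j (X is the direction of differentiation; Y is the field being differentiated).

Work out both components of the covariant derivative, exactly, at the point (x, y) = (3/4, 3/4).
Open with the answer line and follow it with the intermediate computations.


Answer: (nabla_X Y)^x = -45/4, (nabla_X Y)^y = -375/64

E = 9/4, F = 0, G = 25 at the point
E_x = 0, E_y = 0, F_x = 0, F_y = 0, G_x = 0, G_y = 0
EG - F^2 = 225/4;  g^inv = (4/225) * [[25, 0], [0, 9/4]]
first-kind symbols [ij,l] = (1/2)(d_i g_jl + d_j g_il - d_l g_ij): [xx,x] = E_x/2 = 0, [xx,y] = F_x - E_y/2 = 0, [xy,x] = E_y/2 = 0, [xy,y] = G_x/2 = 0, [yy,x] = F_y - G_x/2 = 0, [yy,y] = G_y/2 = 0
Gamma^x_ij = (G*[ij,x] - F*[ij,y])/(EG - F^2), Gamma^y_ij = (E*[ij,y] - F*[ij,x])/(EG - F^2)
Gamma_xxx = 0, Gamma_xxy = 0, Gamma_xyy = 0, Gamma_yxx = 0, Gamma_yxy = 0, Gamma_yyy = 0
X = (15/8, -9/8), Y = (-27/8, -123/64) at the point


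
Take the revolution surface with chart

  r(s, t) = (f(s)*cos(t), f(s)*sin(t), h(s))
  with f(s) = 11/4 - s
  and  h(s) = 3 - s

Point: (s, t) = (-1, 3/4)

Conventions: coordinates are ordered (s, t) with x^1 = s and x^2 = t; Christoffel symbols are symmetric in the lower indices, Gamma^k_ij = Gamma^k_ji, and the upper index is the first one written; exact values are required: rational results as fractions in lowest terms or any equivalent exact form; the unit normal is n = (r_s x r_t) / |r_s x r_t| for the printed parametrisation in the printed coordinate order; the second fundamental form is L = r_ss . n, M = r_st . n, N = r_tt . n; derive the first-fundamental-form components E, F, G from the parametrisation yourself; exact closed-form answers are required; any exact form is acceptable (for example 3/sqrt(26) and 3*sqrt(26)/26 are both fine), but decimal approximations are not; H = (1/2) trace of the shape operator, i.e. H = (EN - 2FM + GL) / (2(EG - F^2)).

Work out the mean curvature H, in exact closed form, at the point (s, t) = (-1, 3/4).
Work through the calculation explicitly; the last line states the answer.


f = 15/4, f' = -1, f'' = 0, h' = -1, h'' = 0
E = 2, F = 0, G = 225/16; answer radicand W^2 = 2
unnormalised second-form numerators: l = 0, m = 0, n = -15/4; L = l/sqrt(2), and similarly M = m/sqrt(W^2), N = n/sqrt(W^2)
H = (E*n - 2*F*m + G*l) / (2*(EG - F^2)*sqrt(W^2)); E*n - 2*F*m + G*l = -15/2, EG - F^2 = 225/8, so H = (-2/15)/sqrt(2)

Answer: H = -sqrt(2)/15


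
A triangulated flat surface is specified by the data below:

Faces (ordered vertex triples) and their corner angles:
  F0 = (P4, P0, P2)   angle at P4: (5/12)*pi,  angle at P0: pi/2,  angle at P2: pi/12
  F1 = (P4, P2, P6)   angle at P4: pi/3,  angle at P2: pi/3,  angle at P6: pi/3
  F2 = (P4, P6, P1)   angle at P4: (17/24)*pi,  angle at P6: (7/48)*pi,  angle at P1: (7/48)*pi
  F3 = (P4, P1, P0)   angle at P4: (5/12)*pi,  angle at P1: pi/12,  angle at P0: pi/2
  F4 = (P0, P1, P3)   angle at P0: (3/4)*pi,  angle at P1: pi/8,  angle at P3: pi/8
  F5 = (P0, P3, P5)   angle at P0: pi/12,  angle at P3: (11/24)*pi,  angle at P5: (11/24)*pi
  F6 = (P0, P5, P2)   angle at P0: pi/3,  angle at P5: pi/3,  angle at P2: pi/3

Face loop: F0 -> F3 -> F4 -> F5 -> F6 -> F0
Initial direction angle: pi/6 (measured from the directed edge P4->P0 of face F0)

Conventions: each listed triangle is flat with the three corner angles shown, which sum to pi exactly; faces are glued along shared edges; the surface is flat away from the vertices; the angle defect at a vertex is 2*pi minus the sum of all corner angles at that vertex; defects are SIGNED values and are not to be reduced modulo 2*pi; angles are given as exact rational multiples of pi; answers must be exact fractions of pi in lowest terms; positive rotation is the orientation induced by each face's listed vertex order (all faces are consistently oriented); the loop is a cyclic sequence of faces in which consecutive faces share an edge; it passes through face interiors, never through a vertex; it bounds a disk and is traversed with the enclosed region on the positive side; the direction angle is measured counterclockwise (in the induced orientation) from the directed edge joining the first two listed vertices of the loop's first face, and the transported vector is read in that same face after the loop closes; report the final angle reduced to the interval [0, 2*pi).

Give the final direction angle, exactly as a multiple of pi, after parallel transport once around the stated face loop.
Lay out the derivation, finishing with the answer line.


enclosed vertex P0: corner angles sum to (13/6)*pi, defect = 2*pi - (13/6)*pi = -pi/6
the final direction is the initial angle plus the enclosed defects, taken mod 2*pi in the induced orientation
final angle = pi/6 - pi/6 = 0 (mod 2*pi)

Answer: final direction angle = 0
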